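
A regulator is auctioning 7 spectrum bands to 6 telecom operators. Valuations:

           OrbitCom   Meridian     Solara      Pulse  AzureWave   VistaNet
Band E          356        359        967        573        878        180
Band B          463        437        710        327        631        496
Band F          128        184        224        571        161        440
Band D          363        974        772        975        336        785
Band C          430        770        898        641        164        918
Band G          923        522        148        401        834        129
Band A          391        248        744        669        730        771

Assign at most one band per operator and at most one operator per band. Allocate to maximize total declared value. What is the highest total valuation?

Treat this as an assignment problem: match each operator to one band.
Optimal: OrbitCom→Band G ($923M), Meridian→Band D ($974M), Solara→Band E ($967M), Pulse→Band F ($571M), AzureWave→Band A ($730M), VistaNet→Band C ($918M) — total 923+974+967+571+730+918 = $5083M.
Max-entry greedy (repeatedly take the single best remaining cell) gives $4950M, worse by 133.
Next-best assignment: OrbitCom→Band G, Meridian→Band D, Solara→Band E, Pulse→Band A, AzureWave→Band B, VistaNet→Band C = $5082M.
No other one-to-one assignment exceeds $5083M.

Maximum total: $5083M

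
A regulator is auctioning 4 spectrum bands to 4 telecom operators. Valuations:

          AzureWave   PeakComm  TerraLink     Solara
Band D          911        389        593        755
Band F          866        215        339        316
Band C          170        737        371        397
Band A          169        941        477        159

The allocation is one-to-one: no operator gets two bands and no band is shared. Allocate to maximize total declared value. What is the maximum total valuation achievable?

Treat this as an assignment problem: match each operator to one band.
Optimal: AzureWave→Band F ($866M), PeakComm→Band A ($941M), TerraLink→Band C ($371M), Solara→Band D ($755M) — total 866+941+371+755 = $2933M.
Column-greedy (each band in turn goes to its best remaining operator) gives $2146M, worse by 787.
Next-best assignment: AzureWave→Band F, PeakComm→Band C, TerraLink→Band A, Solara→Band D = $2835M.
Swapping TerraLink↔PeakComm (TerraLink→Band A $477M, PeakComm→Band C $737M) loses 98.
Checked against all permutations: $2933M is optimal.

Maximum total: $2933M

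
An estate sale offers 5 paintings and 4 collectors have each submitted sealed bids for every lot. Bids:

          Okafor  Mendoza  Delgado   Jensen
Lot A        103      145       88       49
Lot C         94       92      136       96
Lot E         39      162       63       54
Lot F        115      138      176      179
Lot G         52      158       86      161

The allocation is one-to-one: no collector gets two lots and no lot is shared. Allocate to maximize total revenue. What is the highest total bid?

Optimal: Okafor→Lot A ($103), Mendoza→Lot E ($162), Delgado→Lot F ($176), Jensen→Lot G ($161) — total 103+162+176+161 = $602.
Column-greedy (each lot in turn goes to its best remaining collector) gives $450, worse by 152.
Every other assignment is strictly worse.

Max total: $602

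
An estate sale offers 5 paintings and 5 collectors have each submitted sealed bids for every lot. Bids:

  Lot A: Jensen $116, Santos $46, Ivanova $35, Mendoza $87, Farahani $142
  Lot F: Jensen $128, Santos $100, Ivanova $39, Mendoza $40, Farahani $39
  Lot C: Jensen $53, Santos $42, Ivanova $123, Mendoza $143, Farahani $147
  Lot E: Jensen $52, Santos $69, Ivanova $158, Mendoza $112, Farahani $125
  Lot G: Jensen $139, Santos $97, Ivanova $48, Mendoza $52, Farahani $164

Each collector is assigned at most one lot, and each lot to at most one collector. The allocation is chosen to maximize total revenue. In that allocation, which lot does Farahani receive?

Farahani receives Lot A.

This is a one-to-one assignment (maximum-weight bipartite matching).
Optimal: Jensen→Lot G ($139), Santos→Lot F ($100), Ivanova→Lot E ($158), Mendoza→Lot C ($143), Farahani→Lot A ($142) — total 139+100+158+143+142 = $682.
Column-greedy (each lot in turn goes to its best remaining collector) gives $668, worse by 14.
Next-best assignment: Jensen→Lot A, Santos→Lot F, Ivanova→Lot E, Mendoza→Lot C, Farahani→Lot G = $681.
No other one-to-one assignment exceeds $682.
Farahani's own top lot is Lot G ($164), but forcing Farahani→Lot G and reassigning the rest optimally gives only $681 — worse by 1.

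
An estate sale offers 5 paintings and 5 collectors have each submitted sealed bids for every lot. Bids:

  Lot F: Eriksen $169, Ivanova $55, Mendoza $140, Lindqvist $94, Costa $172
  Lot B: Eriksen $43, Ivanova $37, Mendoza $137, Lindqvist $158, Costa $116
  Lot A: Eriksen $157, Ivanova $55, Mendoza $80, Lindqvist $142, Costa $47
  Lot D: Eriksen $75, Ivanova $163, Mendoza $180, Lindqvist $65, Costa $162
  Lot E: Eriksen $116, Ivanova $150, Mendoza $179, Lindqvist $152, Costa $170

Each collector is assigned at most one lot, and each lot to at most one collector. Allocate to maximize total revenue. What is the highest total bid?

Max total: $829

Optimal: Eriksen→Lot A ($157), Ivanova→Lot D ($163), Mendoza→Lot E ($179), Lindqvist→Lot B ($158), Costa→Lot F ($172) — total 157+163+179+158+172 = $829.
Row-greedy (each collector in turn takes its best remaining lot) gives $716, worse by 113.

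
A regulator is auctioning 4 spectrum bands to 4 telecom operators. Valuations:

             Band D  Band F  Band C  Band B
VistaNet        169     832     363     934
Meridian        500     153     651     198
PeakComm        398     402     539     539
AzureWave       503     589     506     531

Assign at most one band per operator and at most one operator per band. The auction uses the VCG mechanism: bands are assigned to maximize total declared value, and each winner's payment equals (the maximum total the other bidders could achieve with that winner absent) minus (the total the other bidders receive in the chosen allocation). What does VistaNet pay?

VistaNet pays $141M.

Efficient allocation: VistaNet→Band B ($934M), Meridian→Band C ($651M), PeakComm→Band D ($398M), AzureWave→Band F ($589M); total welfare W = $2572M.
VistaNet receives Band B at value $934M, so the others get W − 934 = $1638M.
Without VistaNet: best allocation of the remaining 3 bidders over all 4 bands is Meridian→Band C ($651M), PeakComm→Band B ($539M), AzureWave→Band F ($589M), total $1779M.
VCG payment = (others' best without VistaNet) − (others' welfare with VistaNet) = 1779 − 1638 = $141M.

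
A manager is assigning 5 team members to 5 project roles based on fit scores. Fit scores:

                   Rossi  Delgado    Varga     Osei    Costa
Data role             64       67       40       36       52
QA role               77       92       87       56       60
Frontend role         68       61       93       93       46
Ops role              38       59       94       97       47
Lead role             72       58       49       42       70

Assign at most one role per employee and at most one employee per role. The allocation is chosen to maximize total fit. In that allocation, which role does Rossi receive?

Rossi receives Data role.

Optimal: Rossi→Data role (64 pts), Delgado→QA role (92 pts), Varga→Frontend role (93 pts), Osei→Ops role (97 pts), Costa→Lead role (70 pts) — total 64+92+93+97+70 = 416 pts.
Swapping Varga↔Delgado (Varga→QA role 87 pts, Delgado→Frontend role 61 pts) loses 37.
Checked against all permutations: 416 pts is optimal.
Rossi's own top role is QA role (77 pts), but forcing Rossi→QA role and reassigning the rest optimally gives only 404 pts — worse by 12.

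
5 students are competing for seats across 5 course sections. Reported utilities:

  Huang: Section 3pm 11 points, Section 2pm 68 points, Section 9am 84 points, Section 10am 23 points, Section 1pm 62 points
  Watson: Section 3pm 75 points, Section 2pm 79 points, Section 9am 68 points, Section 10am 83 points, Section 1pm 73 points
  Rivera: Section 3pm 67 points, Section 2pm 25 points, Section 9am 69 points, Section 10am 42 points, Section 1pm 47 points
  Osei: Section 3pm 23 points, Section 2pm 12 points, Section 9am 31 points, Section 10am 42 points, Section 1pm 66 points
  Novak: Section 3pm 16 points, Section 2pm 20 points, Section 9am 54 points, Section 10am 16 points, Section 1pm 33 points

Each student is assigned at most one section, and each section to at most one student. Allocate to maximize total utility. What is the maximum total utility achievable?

Maximum total: 338 points

This is a one-to-one assignment (maximum-weight bipartite matching).
Optimal: Huang→Section 2pm (68 points), Watson→Section 10am (83 points), Rivera→Section 3pm (67 points), Osei→Section 1pm (66 points), Novak→Section 9am (54 points) — total 68+83+67+66+54 = 338 points.
Max-entry greedy (repeatedly take the single best remaining cell) gives 320 points, worse by 18.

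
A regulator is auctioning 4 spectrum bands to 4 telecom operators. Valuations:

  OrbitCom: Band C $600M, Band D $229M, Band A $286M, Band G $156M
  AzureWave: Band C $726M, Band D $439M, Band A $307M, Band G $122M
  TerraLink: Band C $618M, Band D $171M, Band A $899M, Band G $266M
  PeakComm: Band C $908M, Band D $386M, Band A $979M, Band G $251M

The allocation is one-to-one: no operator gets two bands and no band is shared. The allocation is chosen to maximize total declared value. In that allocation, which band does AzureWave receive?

AzureWave receives Band D.

This is a one-to-one assignment (maximum-weight bipartite matching).
Optimal: OrbitCom→Band G ($156M), AzureWave→Band D ($439M), TerraLink→Band A ($899M), PeakComm→Band C ($908M) — total 156+439+899+908 = $2402M.
Max-entry greedy (repeatedly take the single best remaining cell) gives $2200M, worse by 202.
AzureWave's own top band is Band C ($726M), but forcing AzureWave→Band C and reassigning the rest optimally gives only $2200M — worse by 202.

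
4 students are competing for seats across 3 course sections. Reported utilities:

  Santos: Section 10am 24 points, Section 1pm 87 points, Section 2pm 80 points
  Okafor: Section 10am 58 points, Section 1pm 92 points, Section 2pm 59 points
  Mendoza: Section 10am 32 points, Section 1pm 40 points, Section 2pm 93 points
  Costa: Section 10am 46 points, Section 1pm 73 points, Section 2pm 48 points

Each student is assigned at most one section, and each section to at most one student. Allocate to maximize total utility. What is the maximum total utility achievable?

Max total: 238 points

Optimal: Okafor→Section 10am (58 points), Santos→Section 1pm (87 points), Mendoza→Section 2pm (93 points) — total 58+87+93 = 238 points.
Row-greedy (each student in turn takes its best remaining section) gives 178 points, worse by 60.
Every other assignment is strictly worse.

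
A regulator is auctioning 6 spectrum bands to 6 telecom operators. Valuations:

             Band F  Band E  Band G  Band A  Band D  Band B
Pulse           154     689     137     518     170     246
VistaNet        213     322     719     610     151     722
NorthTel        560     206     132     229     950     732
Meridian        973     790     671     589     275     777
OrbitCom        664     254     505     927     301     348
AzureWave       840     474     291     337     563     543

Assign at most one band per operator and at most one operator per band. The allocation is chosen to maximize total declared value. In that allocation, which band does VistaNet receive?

VistaNet receives Band G.

Optimal: Pulse→Band E ($689M), VistaNet→Band G ($719M), NorthTel→Band D ($950M), Meridian→Band B ($777M), OrbitCom→Band A ($927M), AzureWave→Band F ($840M) — total 689+719+950+777+927+840 = $4902M.
Column-greedy (each band in turn goes to its best remaining operator) gives $4801M, worse by 101.
Swapping VistaNet↔NorthTel (VistaNet→Band D $151M, NorthTel→Band G $132M) loses 1386.
Checked against all permutations: $4902M is optimal.
VistaNet's own top band is Band B ($722M), but forcing VistaNet→Band B and reassigning the rest optimally gives only $4799M — worse by 103.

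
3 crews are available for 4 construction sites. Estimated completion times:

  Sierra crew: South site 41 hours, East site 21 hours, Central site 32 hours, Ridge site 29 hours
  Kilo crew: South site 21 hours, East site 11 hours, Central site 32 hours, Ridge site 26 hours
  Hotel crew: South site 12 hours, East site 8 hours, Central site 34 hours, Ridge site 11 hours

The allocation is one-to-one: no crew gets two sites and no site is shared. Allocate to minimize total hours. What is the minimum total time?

Min total: 52 hours

This is a one-to-one assignment (minimum-cost bipartite matching).
Optimal: Sierra crew→Ridge site (29 hours), Kilo crew→East site (11 hours), Hotel crew→South site (12 hours) — total 29+11+12 = 52 hours.
Column-greedy (each site in turn goes to its cheapest remaining crew) gives 55 hours, worse by 3.
Swapping Sierra crew↔Kilo crew (Sierra crew→East site 21 hours, Kilo crew→Ridge site 26 hours) adds 7.
Checked against all permutations: 52 hours is optimal.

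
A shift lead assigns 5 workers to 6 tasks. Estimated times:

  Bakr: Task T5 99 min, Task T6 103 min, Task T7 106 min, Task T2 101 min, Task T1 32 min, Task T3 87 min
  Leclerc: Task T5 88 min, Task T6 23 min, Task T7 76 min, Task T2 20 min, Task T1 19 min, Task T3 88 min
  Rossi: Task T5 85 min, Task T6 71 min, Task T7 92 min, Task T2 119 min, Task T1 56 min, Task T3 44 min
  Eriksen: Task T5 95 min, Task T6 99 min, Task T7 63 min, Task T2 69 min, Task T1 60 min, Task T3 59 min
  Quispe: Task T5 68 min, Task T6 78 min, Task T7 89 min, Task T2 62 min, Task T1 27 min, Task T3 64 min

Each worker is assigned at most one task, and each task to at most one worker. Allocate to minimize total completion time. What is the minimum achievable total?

Minimum total: 224 min

Optimal: Bakr→Task T1 (32 min), Leclerc→Task T6 (23 min), Rossi→Task T3 (44 min), Eriksen→Task T7 (63 min), Quispe→Task T2 (62 min) — total 32+23+44+63+62 = 224 min.
Column-greedy (each task in turn goes to its cheapest remaining worker) gives 311 min, worse by 87.
Next-best assignment: Bakr→Task T1, Leclerc→Task T2, Rossi→Task T3, Eriksen→Task T7, Quispe→Task T5 = 227 min.
Swapping Bakr↔Eriksen (Bakr→Task T7 106 min, Eriksen→Task T1 60 min) adds 71.
No other one-to-one assignment undercuts 224 min.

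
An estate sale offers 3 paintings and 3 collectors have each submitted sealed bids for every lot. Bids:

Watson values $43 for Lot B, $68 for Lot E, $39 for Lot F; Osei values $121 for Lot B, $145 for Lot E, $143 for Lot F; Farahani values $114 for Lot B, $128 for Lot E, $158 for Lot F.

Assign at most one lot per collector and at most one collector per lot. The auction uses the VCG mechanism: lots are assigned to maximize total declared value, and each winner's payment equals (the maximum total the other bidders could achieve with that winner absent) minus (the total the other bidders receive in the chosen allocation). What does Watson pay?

Efficient allocation: Watson→Lot E ($68), Osei→Lot B ($121), Farahani→Lot F ($158); total welfare W = $347.
Watson receives Lot E at value $68, so the others get W − 68 = $279.
Without Watson: best allocation of the remaining 2 bidders over all 3 lots is Osei→Lot E ($145), Farahani→Lot F ($158), total $303.
VCG payment = (others' best without Watson) − (others' welfare with Watson) = 303 − 279 = $24.

Watson pays $24.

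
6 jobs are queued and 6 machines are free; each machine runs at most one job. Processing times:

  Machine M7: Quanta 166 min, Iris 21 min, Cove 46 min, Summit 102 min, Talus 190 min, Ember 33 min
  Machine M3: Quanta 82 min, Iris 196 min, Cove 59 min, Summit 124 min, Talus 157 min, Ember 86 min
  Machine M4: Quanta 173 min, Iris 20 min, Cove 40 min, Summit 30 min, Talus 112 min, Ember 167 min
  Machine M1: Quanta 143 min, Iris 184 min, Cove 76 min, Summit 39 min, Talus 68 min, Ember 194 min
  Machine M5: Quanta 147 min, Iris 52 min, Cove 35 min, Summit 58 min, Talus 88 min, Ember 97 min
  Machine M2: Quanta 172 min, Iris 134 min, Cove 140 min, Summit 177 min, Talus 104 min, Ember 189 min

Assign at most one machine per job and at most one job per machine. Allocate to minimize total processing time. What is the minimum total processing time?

Treat this as an assignment problem: match each job to one machine.
Optimal: Quanta→Machine M3 (82 min), Iris→Machine M4 (20 min), Cove→Machine M5 (35 min), Summit→Machine M1 (39 min), Talus→Machine M2 (104 min), Ember→Machine M7 (33 min) — total 82+20+35+39+104+33 = 313 min.
Column-greedy (each machine in turn goes to its cheapest remaining job) gives 447 min, worse by 134.
Swapping Summit↔Quanta (Summit→Machine M3 124 min, Quanta→Machine M1 143 min) adds 146.

Min total: 313 min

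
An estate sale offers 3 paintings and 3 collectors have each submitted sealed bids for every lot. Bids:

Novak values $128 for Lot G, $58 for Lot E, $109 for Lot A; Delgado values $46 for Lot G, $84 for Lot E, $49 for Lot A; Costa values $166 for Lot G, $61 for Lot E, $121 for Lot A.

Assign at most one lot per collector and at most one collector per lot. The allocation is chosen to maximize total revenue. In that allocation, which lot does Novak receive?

Novak receives Lot A.

Treat this as an assignment problem: match each collector to one lot.
Optimal: Novak→Lot A ($109), Delgado→Lot E ($84), Costa→Lot G ($166) — total 109+84+166 = $359.
Row-greedy (each collector in turn takes its best remaining lot) gives $333, worse by 26.
Novak's own top lot is Lot G ($128), but forcing Novak→Lot G and reassigning the rest optimally gives only $333 — worse by 26.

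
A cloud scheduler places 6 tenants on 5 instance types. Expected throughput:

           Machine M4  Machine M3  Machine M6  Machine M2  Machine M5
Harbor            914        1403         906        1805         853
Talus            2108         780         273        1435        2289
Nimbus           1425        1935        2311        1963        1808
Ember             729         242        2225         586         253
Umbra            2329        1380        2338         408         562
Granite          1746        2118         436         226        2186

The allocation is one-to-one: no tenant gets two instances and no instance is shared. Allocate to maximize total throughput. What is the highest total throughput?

Optimal: Umbra→Machine M4 (2329 ops/s), Granite→Machine M3 (2118 ops/s), Ember→Machine M6 (2225 ops/s), Nimbus→Machine M2 (1963 ops/s), Talus→Machine M5 (2289 ops/s) — total 2329+2118+2225+1963+2289 = 10924 ops/s.
Row-greedy (each tenant in turn takes its best remaining instance) gives 8514 ops/s, worse by 2410.
No other one-to-one assignment exceeds 10924 ops/s.

Maximum total: 10924 ops/s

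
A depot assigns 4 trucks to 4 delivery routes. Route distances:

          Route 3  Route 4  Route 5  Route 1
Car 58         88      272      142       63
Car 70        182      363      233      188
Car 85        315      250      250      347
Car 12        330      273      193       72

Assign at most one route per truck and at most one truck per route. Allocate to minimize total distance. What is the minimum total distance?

Optimal: Car 58→Route 3 (88 km), Car 70→Route 5 (233 km), Car 85→Route 4 (250 km), Car 12→Route 1 (72 km) — total 88+233+250+72 = 643 km.
Row-greedy (each truck in turn takes its cheapest remaining route) gives 688 km, worse by 45.
Next-best assignment: Car 58→Route 5, Car 70→Route 3, Car 85→Route 4, Car 12→Route 1 = 646 km.
Every other assignment is strictly worse.

Min total: 643 km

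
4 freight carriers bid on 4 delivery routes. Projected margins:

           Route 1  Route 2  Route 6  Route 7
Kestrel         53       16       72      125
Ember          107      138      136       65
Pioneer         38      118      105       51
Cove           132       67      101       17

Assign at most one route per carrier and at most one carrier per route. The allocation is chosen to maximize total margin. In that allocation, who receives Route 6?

Ember receives Route 6.

Optimal: Kestrel→Route 7 ($125k), Ember→Route 6 ($136k), Pioneer→Route 2 ($118k), Cove→Route 1 ($132k) — total 125+136+118+132 = $511k.
Row-greedy (each carrier in turn takes its best remaining route) gives $500k, worse by 11.
Next-best assignment: Kestrel→Route 7, Ember→Route 2, Pioneer→Route 6, Cove→Route 1 = $500k.
Swapping Kestrel↔Pioneer (Kestrel→Route 2 $16k, Pioneer→Route 7 $51k) loses 176.
Checked against all permutations: $511k is optimal.
Ember's own top route is Route 2 ($138k), but forcing Ember→Route 2 and reassigning the rest optimally gives only $500k — worse by 11.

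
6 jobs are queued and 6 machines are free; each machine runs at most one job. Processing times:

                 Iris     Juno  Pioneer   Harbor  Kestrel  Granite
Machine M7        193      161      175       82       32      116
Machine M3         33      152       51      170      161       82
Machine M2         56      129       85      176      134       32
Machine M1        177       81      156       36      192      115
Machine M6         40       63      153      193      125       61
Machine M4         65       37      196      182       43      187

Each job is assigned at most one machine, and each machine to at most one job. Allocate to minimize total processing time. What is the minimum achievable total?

Minimum total: 228 min

Optimal: Iris→Machine M6 (40 min), Juno→Machine M4 (37 min), Pioneer→Machine M3 (51 min), Harbor→Machine M1 (36 min), Kestrel→Machine M7 (32 min), Granite→Machine M2 (32 min) — total 40+37+51+36+32+32 = 228 min.
Column-greedy (each machine in turn goes to its cheapest remaining job) gives 392 min, worse by 164.
Next-best assignment: Iris→Machine M2, Juno→Machine M4, Pioneer→Machine M3, Harbor→Machine M1, Kestrel→Machine M7, Granite→Machine M6 = 273 min.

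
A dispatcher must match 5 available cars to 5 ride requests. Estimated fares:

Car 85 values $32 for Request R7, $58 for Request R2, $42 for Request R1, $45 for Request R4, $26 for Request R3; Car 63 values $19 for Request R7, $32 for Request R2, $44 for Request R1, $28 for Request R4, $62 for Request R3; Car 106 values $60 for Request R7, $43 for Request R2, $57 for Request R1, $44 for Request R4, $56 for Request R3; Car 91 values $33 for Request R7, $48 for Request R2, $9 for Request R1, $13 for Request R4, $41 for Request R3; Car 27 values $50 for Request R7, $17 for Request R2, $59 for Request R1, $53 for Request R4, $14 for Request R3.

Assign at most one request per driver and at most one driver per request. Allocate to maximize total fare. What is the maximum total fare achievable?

Maximum total: $274

Optimal: Car 85→Request R4 ($45), Car 63→Request R3 ($62), Car 106→Request R7 ($60), Car 91→Request R2 ($48), Car 27→Request R1 ($59) — total 45+62+60+48+59 = $274.
Row-greedy (each driver in turn takes its best remaining request) gives $252, worse by 22.
Next-best assignment: Car 85→Request R1, Car 63→Request R3, Car 106→Request R7, Car 91→Request R2, Car 27→Request R4 = $265.
Swapping Car 91↔Car 106 (Car 91→Request R7 $33, Car 106→Request R2 $43) loses 32.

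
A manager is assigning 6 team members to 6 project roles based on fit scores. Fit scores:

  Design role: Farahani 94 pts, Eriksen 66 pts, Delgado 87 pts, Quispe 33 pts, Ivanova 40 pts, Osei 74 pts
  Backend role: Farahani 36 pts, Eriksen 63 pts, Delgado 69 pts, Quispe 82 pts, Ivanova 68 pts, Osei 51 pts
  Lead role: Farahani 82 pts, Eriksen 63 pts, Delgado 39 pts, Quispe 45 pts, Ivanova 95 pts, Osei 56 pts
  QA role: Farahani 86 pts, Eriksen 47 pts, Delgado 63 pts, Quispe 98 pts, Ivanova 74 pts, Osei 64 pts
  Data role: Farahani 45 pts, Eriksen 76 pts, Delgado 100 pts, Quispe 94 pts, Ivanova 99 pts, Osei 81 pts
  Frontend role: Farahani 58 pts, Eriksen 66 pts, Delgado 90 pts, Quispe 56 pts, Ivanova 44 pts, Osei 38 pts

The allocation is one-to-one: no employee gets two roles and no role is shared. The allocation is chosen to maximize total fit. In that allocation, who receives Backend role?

This is the linear assignment problem.
Optimal: Farahani→Design role (94 pts), Eriksen→Backend role (63 pts), Delgado→Frontend role (90 pts), Quispe→QA role (98 pts), Ivanova→Lead role (95 pts), Osei→Data role (81 pts) — total 94+63+90+98+95+81 = 521 pts.
Max-entry greedy (repeatedly take the single best remaining cell) gives 504 pts, worse by 17.
No other one-to-one assignment exceeds 521 pts.
Eriksen's own top role is Data role (76 pts), but forcing Eriksen→Data role and reassigning the rest optimally gives only 504 pts — worse by 17.

Eriksen receives Backend role.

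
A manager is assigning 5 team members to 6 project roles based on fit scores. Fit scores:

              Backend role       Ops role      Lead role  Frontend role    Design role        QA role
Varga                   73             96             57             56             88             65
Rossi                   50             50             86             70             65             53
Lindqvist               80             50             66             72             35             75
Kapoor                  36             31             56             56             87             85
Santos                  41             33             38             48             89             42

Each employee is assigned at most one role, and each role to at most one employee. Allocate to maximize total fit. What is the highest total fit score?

This is the linear assignment problem.
Optimal: Varga→Ops role (96 pts), Rossi→Lead role (86 pts), Lindqvist→Backend role (80 pts), Kapoor→QA role (85 pts), Santos→Design role (89 pts) — total 96+86+80+85+89 = 436 pts.
Column-greedy (each role in turn goes to its best remaining employee) gives 407 pts, worse by 29.
Checked against all permutations: 436 pts is optimal.

Maximum total: 436 pts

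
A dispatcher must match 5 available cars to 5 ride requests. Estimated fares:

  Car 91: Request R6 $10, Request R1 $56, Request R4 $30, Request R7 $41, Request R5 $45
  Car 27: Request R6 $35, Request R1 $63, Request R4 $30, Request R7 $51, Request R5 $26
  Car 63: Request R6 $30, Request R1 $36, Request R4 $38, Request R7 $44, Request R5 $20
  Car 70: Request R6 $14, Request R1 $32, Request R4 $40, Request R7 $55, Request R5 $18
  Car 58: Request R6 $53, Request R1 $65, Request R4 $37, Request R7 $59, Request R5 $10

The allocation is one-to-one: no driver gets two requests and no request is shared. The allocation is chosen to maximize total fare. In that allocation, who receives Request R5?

Car 91 receives Request R5.

This is the linear assignment problem.
Optimal: Car 91→Request R5 ($45), Car 27→Request R1 ($63), Car 63→Request R4 ($38), Car 70→Request R7 ($55), Car 58→Request R6 ($53) — total 45+63+38+55+53 = $254.
Row-greedy (each driver in turn takes its best remaining request) gives $216, worse by 38.
Car 91's own top request is Request R1 ($56), but forcing Car 91→Request R1 and reassigning the rest optimally gives only $228 — worse by 26.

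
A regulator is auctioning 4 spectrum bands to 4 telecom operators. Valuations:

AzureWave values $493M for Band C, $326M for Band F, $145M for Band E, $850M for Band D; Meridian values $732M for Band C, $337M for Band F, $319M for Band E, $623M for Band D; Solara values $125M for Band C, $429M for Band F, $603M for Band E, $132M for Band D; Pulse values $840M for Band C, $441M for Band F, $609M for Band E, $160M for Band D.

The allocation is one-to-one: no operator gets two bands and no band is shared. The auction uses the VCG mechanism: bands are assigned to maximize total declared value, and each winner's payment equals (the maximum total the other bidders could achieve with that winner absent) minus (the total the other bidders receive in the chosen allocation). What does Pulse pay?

Efficient allocation: AzureWave→Band D ($850M), Meridian→Band F ($337M), Solara→Band E ($603M), Pulse→Band C ($840M); total welfare W = $2630M.
Pulse receives Band C at value $840M, so the others get W − 840 = $1790M.
Without Pulse: best allocation of the remaining 3 bidders over all 4 bands is AzureWave→Band D ($850M), Meridian→Band C ($732M), Solara→Band E ($603M), total $2185M.
VCG payment = (others' best without Pulse) − (others' welfare with Pulse) = 2185 − 1790 = $395M.

Pulse pays $395M.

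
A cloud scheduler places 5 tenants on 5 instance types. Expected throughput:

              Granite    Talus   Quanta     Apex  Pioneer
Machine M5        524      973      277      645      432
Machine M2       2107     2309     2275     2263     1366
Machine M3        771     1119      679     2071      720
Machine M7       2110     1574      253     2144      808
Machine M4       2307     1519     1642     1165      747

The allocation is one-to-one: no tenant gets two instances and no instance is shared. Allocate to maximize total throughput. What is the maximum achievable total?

Max total: 8659 ops/s

This is the linear assignment problem.
Optimal: Granite→Machine M4 (2307 ops/s), Talus→Machine M7 (1574 ops/s), Quanta→Machine M2 (2275 ops/s), Apex→Machine M3 (2071 ops/s), Pioneer→Machine M5 (432 ops/s) — total 2307+1574+2275+2071+432 = 8659 ops/s.
Column-greedy (each instance in turn goes to its best remaining tenant) gives 8176 ops/s, worse by 483.
Every other assignment is strictly worse.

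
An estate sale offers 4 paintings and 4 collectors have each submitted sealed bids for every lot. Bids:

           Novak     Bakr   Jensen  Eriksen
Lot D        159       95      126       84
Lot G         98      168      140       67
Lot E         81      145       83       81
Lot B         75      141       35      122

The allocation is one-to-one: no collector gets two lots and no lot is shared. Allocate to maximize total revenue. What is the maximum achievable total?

Max total: $566

This is a one-to-one assignment (maximum-weight bipartite matching).
Optimal: Novak→Lot D ($159), Bakr→Lot E ($145), Jensen→Lot G ($140), Eriksen→Lot B ($122) — total 159+145+140+122 = $566.
Max-entry greedy (repeatedly take the single best remaining cell) gives $532, worse by 34.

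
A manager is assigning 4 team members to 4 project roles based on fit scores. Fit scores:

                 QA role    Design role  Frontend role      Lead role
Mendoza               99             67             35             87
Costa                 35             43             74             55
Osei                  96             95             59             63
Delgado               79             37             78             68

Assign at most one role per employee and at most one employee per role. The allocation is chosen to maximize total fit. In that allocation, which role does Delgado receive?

Delgado receives Lead role.

Optimal: Mendoza→QA role (99 pts), Costa→Frontend role (74 pts), Osei→Design role (95 pts), Delgado→Lead role (68 pts) — total 99+74+95+68 = 336 pts.
Column-greedy (each role in turn goes to its best remaining employee) gives 327 pts, worse by 9.
Next-best assignment: Mendoza→Lead role, Costa→Frontend role, Osei→Design role, Delgado→QA role = 335 pts.
Swapping Costa↔Osei (Costa→Design role 43 pts, Osei→Frontend role 59 pts) loses 67.
No other one-to-one assignment exceeds 336 pts.
Delgado's own top role is QA role (79 pts), but forcing Delgado→QA role and reassigning the rest optimally gives only 335 pts — worse by 1.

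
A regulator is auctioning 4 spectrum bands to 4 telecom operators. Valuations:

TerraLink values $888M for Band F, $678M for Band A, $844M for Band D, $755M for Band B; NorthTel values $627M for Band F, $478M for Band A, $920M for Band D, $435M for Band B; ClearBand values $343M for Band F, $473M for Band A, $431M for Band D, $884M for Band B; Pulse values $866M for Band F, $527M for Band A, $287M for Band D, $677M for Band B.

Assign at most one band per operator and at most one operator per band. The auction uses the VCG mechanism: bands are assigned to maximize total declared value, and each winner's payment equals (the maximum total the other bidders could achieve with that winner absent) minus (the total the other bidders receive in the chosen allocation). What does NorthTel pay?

NorthTel pays $166M.

Efficient allocation: TerraLink→Band A ($678M), NorthTel→Band D ($920M), ClearBand→Band B ($884M), Pulse→Band F ($866M); total welfare W = $3348M.
NorthTel receives Band D at value $920M, so the others get W − 920 = $2428M.
Without NorthTel: best allocation of the remaining 3 bidders over all 4 bands is TerraLink→Band D ($844M), ClearBand→Band B ($884M), Pulse→Band F ($866M), total $2594M.
VCG payment = (others' best without NorthTel) − (others' welfare with NorthTel) = 2594 − 2428 = $166M.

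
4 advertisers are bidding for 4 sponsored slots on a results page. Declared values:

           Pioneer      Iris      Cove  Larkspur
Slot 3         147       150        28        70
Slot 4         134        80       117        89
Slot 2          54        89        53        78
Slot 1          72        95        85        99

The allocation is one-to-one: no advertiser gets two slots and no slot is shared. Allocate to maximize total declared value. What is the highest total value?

Maximum total: $452

Treat this as an assignment problem: match each advertiser to one slot.
Optimal: Pioneer→Slot 3 ($147), Iris→Slot 2 ($89), Cove→Slot 4 ($117), Larkspur→Slot 1 ($99) — total 147+89+117+99 = $452.
Column-greedy (each slot in turn goes to its best remaining advertiser) gives $447, worse by 5.
Next-best assignment: Pioneer→Slot 4, Iris→Slot 3, Cove→Slot 1, Larkspur→Slot 2 = $447.
Swapping Pioneer↔Iris (Pioneer→Slot 2 $54, Iris→Slot 3 $150) loses 32.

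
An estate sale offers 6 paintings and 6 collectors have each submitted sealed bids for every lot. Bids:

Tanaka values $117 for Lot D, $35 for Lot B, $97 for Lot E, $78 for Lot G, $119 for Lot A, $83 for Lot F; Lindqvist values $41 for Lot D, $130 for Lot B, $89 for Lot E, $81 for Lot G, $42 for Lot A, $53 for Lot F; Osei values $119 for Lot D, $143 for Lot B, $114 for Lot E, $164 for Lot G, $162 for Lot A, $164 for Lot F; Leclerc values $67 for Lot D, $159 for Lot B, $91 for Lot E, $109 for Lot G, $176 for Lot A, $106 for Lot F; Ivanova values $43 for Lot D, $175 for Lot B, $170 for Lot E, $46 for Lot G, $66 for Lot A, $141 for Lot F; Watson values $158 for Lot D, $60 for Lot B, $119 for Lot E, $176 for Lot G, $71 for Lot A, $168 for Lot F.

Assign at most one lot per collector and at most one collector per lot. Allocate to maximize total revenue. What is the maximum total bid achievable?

Max total: $933

This is the linear assignment problem.
Optimal: Tanaka→Lot D ($117), Lindqvist→Lot B ($130), Osei→Lot F ($164), Leclerc→Lot A ($176), Ivanova→Lot E ($170), Watson→Lot G ($176) — total 117+130+164+176+170+176 = $933.
Row-greedy (each collector in turn takes its best remaining lot) gives $847, worse by 86.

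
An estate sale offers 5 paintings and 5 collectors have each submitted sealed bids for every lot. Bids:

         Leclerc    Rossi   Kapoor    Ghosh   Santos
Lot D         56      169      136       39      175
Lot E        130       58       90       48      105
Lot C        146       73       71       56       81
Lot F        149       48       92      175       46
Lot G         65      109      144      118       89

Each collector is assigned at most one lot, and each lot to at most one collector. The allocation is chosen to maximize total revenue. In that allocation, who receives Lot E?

Optimal: Leclerc→Lot C ($146), Rossi→Lot D ($169), Kapoor→Lot G ($144), Ghosh→Lot F ($175), Santos→Lot E ($105) — total 146+169+144+175+105 = $739.
Max-entry greedy (repeatedly take the single best remaining cell) gives $698, worse by 41.
Next-best assignment: Leclerc→Lot E, Rossi→Lot D, Kapoor→Lot G, Ghosh→Lot F, Santos→Lot C = $699.
No other one-to-one assignment exceeds $739.
Santos's own top lot is Lot D ($175), but forcing Santos→Lot D and reassigning the rest optimally gives only $698 — worse by 41.

Santos receives Lot E.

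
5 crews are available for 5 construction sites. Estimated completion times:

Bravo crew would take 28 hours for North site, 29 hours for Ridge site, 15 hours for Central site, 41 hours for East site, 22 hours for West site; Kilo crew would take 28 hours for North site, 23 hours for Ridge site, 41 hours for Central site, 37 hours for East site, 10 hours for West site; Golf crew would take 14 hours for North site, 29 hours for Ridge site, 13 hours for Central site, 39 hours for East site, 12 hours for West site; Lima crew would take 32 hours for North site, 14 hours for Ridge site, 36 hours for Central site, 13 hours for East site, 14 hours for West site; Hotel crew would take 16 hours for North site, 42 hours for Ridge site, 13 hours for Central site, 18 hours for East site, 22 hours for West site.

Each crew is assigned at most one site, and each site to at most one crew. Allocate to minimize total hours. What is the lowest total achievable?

Optimal: Bravo crew→Central site (15 hours), Kilo crew→West site (10 hours), Golf crew→North site (14 hours), Lima crew→Ridge site (14 hours), Hotel crew→East site (18 hours) — total 15+10+14+14+18 = 71 hours.
Min-entry greedy (repeatedly take the single cheapest remaining cell) gives 81 hours, worse by 10.
Next-best assignment: Bravo crew→Ridge site, Kilo crew→West site, Golf crew→North site, Lima crew→East site, Hotel crew→Central site = 79 hours.

Min total: 71 hours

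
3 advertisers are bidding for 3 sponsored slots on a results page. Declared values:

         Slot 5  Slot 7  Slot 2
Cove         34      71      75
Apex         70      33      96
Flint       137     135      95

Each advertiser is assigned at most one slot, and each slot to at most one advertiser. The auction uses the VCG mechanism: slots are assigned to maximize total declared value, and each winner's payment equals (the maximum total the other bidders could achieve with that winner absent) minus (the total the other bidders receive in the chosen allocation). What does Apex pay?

Apex pays $4.

Efficient allocation: Cove→Slot 7 ($71), Apex→Slot 2 ($96), Flint→Slot 5 ($137); total welfare W = $304.
Apex receives Slot 2 at value $96, so the others get W − 96 = $208.
Without Apex: best allocation of the remaining 2 bidders over all 3 slots is Cove→Slot 2 ($75), Flint→Slot 5 ($137), total $212.
VCG payment = (others' best without Apex) − (others' welfare with Apex) = 212 − 208 = $4.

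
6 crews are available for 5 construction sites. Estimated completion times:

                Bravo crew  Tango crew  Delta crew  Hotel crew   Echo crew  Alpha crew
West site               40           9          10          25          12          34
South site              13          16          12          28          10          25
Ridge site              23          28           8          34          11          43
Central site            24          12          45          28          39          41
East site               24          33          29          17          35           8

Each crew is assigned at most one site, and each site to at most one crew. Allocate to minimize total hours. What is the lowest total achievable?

Min total: 53 hours

Optimal: Echo crew→West site (12 hours), Bravo crew→South site (13 hours), Delta crew→Ridge site (8 hours), Tango crew→Central site (12 hours), Alpha crew→East site (8 hours) — total 12+13+8+12+8 = 53 hours.
Column-greedy (each site in turn goes to its cheapest remaining crew) gives 59 hours, worse by 6.
Next-best assignment: Delta crew→West site, Bravo crew→South site, Echo crew→Ridge site, Tango crew→Central site, Alpha crew→East site = 54 hours.
Checked against all permutations: 53 hours is optimal.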